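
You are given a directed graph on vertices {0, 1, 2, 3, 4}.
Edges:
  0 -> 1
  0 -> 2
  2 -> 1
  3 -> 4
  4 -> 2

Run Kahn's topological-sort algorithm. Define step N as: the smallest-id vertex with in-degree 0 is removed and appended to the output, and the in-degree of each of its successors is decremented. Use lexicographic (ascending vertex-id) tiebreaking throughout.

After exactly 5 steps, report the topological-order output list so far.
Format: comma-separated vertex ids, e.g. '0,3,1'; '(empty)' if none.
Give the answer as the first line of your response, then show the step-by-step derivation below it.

0,3,4,2,1

step 1: output 0; order=[0]; indeg=(0,1,1,0,1)
step 2: output 3; order=[0,3]; indeg=(0,1,1,0,0)
step 3: output 4; order=[0,3,4]; indeg=(0,1,0,0,0)
step 4: output 2; order=[0,3,4,2]; indeg=(0,0,0,0,0)
step 5: output 1; order=[0,3,4,2,1]; indeg=(0,0,0,0,0)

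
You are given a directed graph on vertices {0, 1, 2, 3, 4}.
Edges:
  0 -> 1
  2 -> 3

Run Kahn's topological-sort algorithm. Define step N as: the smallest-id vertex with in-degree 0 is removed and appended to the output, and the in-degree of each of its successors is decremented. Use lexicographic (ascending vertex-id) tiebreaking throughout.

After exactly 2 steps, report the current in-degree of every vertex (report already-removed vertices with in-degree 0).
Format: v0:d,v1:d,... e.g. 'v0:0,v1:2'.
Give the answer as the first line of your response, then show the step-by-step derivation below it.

v0:0,v1:0,v2:0,v3:1,v4:0

step 1: output 0; order=[0]; indeg=(0,0,0,1,0)
step 2: output 1; order=[0,1]; indeg=(0,0,0,1,0)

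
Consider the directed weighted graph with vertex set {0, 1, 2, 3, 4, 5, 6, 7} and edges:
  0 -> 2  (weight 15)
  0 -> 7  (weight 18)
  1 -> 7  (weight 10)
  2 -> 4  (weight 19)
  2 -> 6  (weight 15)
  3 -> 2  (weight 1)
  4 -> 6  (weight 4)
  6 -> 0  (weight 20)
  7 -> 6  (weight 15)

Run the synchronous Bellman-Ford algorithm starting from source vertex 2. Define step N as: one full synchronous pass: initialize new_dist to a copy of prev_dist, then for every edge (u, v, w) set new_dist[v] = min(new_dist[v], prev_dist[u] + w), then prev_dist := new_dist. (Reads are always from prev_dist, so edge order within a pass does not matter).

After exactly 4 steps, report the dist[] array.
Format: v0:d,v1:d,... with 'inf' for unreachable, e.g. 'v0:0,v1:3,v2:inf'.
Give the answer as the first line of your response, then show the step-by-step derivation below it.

v0:35,v1:inf,v2:0,v3:inf,v4:19,v5:inf,v6:15,v7:53

step 1: dist = v0:inf,v1:inf,v2:0,v3:inf,v4:19,v5:inf,v6:15,v7:inf
step 2: dist = v0:35,v1:inf,v2:0,v3:inf,v4:19,v5:inf,v6:15,v7:inf
step 3: dist = v0:35,v1:inf,v2:0,v3:inf,v4:19,v5:inf,v6:15,v7:53
step 4: dist = v0:35,v1:inf,v2:0,v3:inf,v4:19,v5:inf,v6:15,v7:53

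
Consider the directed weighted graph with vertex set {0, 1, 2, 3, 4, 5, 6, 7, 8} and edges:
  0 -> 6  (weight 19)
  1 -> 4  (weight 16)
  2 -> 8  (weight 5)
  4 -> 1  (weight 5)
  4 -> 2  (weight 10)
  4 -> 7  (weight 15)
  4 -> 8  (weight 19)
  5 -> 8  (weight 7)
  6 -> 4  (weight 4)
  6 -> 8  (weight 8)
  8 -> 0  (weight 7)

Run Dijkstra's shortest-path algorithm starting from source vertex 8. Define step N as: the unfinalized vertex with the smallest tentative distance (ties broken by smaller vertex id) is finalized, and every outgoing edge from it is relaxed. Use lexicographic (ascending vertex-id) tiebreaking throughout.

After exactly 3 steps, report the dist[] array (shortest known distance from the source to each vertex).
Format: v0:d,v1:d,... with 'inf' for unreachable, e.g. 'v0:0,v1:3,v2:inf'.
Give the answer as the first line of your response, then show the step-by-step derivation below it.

v0:7,v1:inf,v2:inf,v3:inf,v4:30,v5:inf,v6:26,v7:inf,v8:0

step 1: dist = v0:7,v1:inf,v2:inf,v3:inf,v4:inf,v5:inf,v6:inf,v7:inf,v8:0
step 2: dist = v0:7,v1:inf,v2:inf,v3:inf,v4:inf,v5:inf,v6:26,v7:inf,v8:0
step 3: dist = v0:7,v1:inf,v2:inf,v3:inf,v4:30,v5:inf,v6:26,v7:inf,v8:0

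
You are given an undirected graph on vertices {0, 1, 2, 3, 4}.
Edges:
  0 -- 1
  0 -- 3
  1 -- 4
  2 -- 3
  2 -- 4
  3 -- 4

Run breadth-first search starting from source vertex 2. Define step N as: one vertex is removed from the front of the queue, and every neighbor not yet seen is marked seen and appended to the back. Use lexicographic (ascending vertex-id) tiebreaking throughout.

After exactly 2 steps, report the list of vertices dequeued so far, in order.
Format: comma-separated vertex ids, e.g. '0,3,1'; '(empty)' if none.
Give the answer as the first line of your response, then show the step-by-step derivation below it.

2,3

step 1: dequeue 2; queue=[3,4]; order=2
step 2: dequeue 3; queue=[4,0]; order=2,3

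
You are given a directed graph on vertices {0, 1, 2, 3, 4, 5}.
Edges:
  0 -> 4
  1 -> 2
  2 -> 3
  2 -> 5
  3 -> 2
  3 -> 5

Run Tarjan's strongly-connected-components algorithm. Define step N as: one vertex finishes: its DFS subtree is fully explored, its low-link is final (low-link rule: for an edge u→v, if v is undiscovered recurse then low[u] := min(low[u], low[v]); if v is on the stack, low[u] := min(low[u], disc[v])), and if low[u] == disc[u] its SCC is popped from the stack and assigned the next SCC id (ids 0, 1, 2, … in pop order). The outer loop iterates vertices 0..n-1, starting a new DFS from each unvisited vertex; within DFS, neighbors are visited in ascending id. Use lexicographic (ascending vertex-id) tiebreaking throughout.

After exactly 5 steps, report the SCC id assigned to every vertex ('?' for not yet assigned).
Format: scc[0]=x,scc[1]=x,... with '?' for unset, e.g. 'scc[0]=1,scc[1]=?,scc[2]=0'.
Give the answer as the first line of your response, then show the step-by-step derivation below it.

scc[0]=1,scc[1]=?,scc[2]=3,scc[3]=3,scc[4]=0,scc[5]=2

step 1: low=(low[0]=0,low[1]=?,low[2]=?,low[3]=?,low[4]=1,low[5]=?); scc=(scc[0]=?,scc[1]=?,scc[2]=?,scc[3]=?,scc[4]=0,scc[5]=?)
step 2: low=(low[0]=0,low[1]=?,low[2]=?,low[3]=?,low[4]=1,low[5]=?); scc=(scc[0]=1,scc[1]=?,scc[2]=?,scc[3]=?,scc[4]=0,scc[5]=?)
step 3: low=(low[0]=0,low[1]=2,low[2]=3,low[3]=3,low[4]=1,low[5]=5); scc=(scc[0]=1,scc[1]=?,scc[2]=?,scc[3]=?,scc[4]=0,scc[5]=2)
step 4: low=(low[0]=0,low[1]=2,low[2]=3,low[3]=3,low[4]=1,low[5]=5); scc=(scc[0]=1,scc[1]=?,scc[2]=?,scc[3]=?,scc[4]=0,scc[5]=2)
step 5: low=(low[0]=0,low[1]=2,low[2]=3,low[3]=3,low[4]=1,low[5]=5); scc=(scc[0]=1,scc[1]=?,scc[2]=3,scc[3]=3,scc[4]=0,scc[5]=2)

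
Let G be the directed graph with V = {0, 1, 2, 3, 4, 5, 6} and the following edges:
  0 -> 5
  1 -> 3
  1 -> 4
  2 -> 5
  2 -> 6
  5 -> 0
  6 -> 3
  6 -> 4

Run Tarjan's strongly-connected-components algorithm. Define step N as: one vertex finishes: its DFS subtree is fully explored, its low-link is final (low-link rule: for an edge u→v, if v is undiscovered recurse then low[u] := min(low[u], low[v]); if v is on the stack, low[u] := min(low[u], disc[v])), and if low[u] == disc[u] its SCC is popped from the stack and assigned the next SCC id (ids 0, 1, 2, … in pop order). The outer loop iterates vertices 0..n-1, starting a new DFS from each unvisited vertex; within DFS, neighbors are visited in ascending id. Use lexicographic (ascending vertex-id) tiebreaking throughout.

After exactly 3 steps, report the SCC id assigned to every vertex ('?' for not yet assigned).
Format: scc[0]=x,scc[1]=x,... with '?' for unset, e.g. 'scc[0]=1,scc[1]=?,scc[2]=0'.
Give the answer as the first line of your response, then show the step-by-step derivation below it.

scc[0]=0,scc[1]=?,scc[2]=?,scc[3]=1,scc[4]=?,scc[5]=0,scc[6]=?

step 1: low=(low[0]=0,low[1]=?,low[2]=?,low[3]=?,low[4]=?,low[5]=0,low[6]=?); scc=(scc[0]=?,scc[1]=?,scc[2]=?,scc[3]=?,scc[4]=?,scc[5]=?,scc[6]=?)
step 2: low=(low[0]=0,low[1]=?,low[2]=?,low[3]=?,low[4]=?,low[5]=0,low[6]=?); scc=(scc[0]=0,scc[1]=?,scc[2]=?,scc[3]=?,scc[4]=?,scc[5]=0,scc[6]=?)
step 3: low=(low[0]=0,low[1]=2,low[2]=?,low[3]=3,low[4]=?,low[5]=0,low[6]=?); scc=(scc[0]=0,scc[1]=?,scc[2]=?,scc[3]=1,scc[4]=?,scc[5]=0,scc[6]=?)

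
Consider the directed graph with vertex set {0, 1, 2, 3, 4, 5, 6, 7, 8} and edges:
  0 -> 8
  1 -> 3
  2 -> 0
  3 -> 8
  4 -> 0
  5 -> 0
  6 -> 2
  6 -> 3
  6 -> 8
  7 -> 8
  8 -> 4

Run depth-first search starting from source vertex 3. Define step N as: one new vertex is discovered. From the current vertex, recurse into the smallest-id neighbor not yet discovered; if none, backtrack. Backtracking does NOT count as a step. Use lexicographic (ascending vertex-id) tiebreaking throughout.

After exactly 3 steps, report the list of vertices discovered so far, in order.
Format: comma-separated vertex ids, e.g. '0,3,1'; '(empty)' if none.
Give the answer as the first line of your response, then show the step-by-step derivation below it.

3,8,4

step 1: discover 3; path=3; order=3
step 2: discover 8; path=3>8; order=3,8
step 3: discover 4; path=3>8>4; order=3,8,4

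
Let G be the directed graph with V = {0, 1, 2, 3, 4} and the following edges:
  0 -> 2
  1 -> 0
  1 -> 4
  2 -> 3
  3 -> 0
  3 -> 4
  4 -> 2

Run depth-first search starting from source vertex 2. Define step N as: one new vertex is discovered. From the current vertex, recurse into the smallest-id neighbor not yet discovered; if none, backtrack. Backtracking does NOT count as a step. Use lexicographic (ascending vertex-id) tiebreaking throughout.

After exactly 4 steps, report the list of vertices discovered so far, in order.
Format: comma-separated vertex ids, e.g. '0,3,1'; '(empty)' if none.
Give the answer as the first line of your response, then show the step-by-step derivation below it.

2,3,0,4

step 1: discover 2; path=2; order=2
step 2: discover 3; path=2>3; order=2,3
step 3: discover 0; path=2>3>0; order=2,3,0
step 4: discover 4; path=2>3>4; order=2,3,0,4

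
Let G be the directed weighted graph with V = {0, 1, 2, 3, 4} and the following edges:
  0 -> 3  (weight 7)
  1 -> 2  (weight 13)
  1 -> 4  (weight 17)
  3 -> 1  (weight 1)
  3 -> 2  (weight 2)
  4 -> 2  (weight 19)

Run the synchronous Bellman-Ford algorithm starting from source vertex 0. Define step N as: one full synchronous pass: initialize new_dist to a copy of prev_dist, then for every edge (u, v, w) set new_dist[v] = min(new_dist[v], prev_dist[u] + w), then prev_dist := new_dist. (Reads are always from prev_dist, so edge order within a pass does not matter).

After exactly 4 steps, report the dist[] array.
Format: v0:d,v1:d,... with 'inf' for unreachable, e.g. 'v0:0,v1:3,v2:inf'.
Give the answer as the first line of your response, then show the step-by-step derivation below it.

v0:0,v1:8,v2:9,v3:7,v4:25

step 1: dist = v0:0,v1:inf,v2:inf,v3:7,v4:inf
step 2: dist = v0:0,v1:8,v2:9,v3:7,v4:inf
step 3: dist = v0:0,v1:8,v2:9,v3:7,v4:25
step 4: dist = v0:0,v1:8,v2:9,v3:7,v4:25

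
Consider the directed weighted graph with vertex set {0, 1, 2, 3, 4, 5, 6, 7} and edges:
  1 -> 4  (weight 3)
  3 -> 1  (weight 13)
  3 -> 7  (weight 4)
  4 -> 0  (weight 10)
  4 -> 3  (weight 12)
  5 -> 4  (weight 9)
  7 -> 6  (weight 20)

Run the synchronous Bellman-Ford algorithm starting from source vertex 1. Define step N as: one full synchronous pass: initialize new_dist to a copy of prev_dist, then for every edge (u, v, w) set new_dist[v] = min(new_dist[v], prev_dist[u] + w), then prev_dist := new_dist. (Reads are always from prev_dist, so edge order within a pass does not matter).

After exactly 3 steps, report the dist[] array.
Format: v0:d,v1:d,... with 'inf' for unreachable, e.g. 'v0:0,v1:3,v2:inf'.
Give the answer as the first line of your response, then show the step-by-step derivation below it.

v0:13,v1:0,v2:inf,v3:15,v4:3,v5:inf,v6:inf,v7:19

step 1: dist = v0:inf,v1:0,v2:inf,v3:inf,v4:3,v5:inf,v6:inf,v7:inf
step 2: dist = v0:13,v1:0,v2:inf,v3:15,v4:3,v5:inf,v6:inf,v7:inf
step 3: dist = v0:13,v1:0,v2:inf,v3:15,v4:3,v5:inf,v6:inf,v7:19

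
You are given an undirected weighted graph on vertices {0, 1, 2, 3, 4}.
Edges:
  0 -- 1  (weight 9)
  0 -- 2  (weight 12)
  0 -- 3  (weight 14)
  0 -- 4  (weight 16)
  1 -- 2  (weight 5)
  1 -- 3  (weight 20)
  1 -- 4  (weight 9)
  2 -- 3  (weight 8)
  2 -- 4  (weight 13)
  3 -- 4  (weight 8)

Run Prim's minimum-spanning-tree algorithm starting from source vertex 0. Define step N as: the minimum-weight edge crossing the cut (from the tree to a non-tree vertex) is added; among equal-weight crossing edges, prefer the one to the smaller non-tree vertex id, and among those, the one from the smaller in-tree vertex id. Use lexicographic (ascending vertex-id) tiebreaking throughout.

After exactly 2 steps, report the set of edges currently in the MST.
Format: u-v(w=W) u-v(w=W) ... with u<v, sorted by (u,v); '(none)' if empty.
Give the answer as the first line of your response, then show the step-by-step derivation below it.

0-1(w=9) 1-2(w=5)

step 1: add edge 0-1 (w=9); MST = {0-1(w=9)}
step 2: add edge 1-2 (w=5); MST = {0-1(w=9) 1-2(w=5)}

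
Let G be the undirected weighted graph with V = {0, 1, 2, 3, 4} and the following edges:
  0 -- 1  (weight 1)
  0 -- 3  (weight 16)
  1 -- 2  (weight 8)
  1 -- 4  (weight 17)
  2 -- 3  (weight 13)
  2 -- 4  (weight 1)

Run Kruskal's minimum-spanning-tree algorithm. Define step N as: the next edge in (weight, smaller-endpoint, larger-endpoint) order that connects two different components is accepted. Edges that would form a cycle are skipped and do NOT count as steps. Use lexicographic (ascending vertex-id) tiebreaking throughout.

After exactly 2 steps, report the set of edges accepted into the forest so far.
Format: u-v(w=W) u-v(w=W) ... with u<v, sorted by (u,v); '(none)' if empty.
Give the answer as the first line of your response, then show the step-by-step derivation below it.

0-1(w=1) 2-4(w=1)

step 1: add edge 0-1 (w=1); MST = {0-1(w=1)}
step 2: add edge 2-4 (w=1); MST = {0-1(w=1) 2-4(w=1)}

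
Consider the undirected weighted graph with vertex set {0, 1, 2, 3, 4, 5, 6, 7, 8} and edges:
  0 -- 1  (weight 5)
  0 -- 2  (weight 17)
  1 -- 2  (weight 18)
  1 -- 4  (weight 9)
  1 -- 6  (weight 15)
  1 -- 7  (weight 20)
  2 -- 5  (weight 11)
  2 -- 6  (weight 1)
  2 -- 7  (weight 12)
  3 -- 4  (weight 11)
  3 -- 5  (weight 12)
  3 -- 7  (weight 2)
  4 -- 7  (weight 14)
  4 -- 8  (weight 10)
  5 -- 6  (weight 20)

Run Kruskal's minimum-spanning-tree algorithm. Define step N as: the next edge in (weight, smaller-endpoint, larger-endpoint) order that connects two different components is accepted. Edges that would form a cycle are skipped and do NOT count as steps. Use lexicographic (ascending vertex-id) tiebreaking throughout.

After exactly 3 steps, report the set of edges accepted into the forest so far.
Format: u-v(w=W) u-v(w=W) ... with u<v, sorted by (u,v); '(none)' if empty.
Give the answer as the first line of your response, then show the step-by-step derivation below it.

0-1(w=5) 2-6(w=1) 3-7(w=2)

step 1: add edge 2-6 (w=1); MST = {2-6(w=1)}
step 2: add edge 3-7 (w=2); MST = {2-6(w=1) 3-7(w=2)}
step 3: add edge 0-1 (w=5); MST = {0-1(w=5) 2-6(w=1) 3-7(w=2)}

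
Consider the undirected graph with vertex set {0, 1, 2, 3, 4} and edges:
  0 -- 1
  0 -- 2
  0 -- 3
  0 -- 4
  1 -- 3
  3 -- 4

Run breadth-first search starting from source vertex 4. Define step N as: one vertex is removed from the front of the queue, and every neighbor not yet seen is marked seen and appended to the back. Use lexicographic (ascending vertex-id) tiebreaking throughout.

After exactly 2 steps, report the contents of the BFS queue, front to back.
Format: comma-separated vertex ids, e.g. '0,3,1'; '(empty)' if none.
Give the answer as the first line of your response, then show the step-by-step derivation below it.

3,1,2

step 1: dequeue 4; queue=[0,3]; order=4
step 2: dequeue 0; queue=[3,1,2]; order=4,0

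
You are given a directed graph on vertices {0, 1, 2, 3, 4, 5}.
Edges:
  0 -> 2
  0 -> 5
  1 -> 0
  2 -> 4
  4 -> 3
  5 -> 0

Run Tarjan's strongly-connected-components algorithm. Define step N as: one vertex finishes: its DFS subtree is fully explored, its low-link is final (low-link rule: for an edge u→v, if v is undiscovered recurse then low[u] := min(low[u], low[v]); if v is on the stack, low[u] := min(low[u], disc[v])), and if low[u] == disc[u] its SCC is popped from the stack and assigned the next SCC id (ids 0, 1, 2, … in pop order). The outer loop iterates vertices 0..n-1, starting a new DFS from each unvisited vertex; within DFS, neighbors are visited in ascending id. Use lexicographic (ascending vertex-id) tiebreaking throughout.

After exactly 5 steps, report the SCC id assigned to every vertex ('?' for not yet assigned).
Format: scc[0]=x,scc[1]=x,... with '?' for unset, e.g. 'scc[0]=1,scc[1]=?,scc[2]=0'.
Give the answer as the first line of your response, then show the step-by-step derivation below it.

scc[0]=3,scc[1]=?,scc[2]=2,scc[3]=0,scc[4]=1,scc[5]=3

step 1: low=(low[0]=0,low[1]=?,low[2]=1,low[3]=3,low[4]=2,low[5]=?); scc=(scc[0]=?,scc[1]=?,scc[2]=?,scc[3]=0,scc[4]=?,scc[5]=?)
step 2: low=(low[0]=0,low[1]=?,low[2]=1,low[3]=3,low[4]=2,low[5]=?); scc=(scc[0]=?,scc[1]=?,scc[2]=?,scc[3]=0,scc[4]=1,scc[5]=?)
step 3: low=(low[0]=0,low[1]=?,low[2]=1,low[3]=3,low[4]=2,low[5]=?); scc=(scc[0]=?,scc[1]=?,scc[2]=2,scc[3]=0,scc[4]=1,scc[5]=?)
step 4: low=(low[0]=0,low[1]=?,low[2]=1,low[3]=3,low[4]=2,low[5]=0); scc=(scc[0]=?,scc[1]=?,scc[2]=2,scc[3]=0,scc[4]=1,scc[5]=?)
step 5: low=(low[0]=0,low[1]=?,low[2]=1,low[3]=3,low[4]=2,low[5]=0); scc=(scc[0]=3,scc[1]=?,scc[2]=2,scc[3]=0,scc[4]=1,scc[5]=3)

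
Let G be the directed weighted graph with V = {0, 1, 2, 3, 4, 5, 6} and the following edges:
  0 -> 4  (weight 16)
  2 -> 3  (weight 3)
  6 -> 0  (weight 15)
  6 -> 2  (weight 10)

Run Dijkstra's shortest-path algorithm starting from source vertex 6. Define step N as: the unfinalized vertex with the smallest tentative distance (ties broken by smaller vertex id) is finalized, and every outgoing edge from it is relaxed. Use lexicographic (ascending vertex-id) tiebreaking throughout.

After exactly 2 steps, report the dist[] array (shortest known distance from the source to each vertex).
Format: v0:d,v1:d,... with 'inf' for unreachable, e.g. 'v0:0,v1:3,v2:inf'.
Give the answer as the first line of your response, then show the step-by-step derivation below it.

v0:15,v1:inf,v2:10,v3:13,v4:inf,v5:inf,v6:0

step 1: dist = v0:15,v1:inf,v2:10,v3:inf,v4:inf,v5:inf,v6:0
step 2: dist = v0:15,v1:inf,v2:10,v3:13,v4:inf,v5:inf,v6:0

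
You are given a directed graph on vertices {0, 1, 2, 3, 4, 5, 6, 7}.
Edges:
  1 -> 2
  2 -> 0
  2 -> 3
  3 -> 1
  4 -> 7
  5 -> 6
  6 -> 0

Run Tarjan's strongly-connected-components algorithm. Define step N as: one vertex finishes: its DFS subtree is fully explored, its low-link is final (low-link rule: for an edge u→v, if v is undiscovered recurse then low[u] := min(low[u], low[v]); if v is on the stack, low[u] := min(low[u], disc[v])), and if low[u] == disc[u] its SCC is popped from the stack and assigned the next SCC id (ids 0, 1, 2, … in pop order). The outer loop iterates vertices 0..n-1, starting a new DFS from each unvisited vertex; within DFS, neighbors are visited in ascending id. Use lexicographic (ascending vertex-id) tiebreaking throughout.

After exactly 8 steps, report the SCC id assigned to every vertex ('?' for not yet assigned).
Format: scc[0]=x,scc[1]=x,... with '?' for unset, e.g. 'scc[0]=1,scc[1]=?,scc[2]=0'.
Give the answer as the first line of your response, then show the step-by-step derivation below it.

scc[0]=0,scc[1]=1,scc[2]=1,scc[3]=1,scc[4]=3,scc[5]=5,scc[6]=4,scc[7]=2

step 1: low=(low[0]=0,low[1]=?,low[2]=?,low[3]=?,low[4]=?,low[5]=?,low[6]=?,low[7]=?); scc=(scc[0]=0,scc[1]=?,scc[2]=?,scc[3]=?,scc[4]=?,scc[5]=?,scc[6]=?,scc[7]=?)
step 2: low=(low[0]=0,low[1]=1,low[2]=2,low[3]=1,low[4]=?,low[5]=?,low[6]=?,low[7]=?); scc=(scc[0]=0,scc[1]=?,scc[2]=?,scc[3]=?,scc[4]=?,scc[5]=?,scc[6]=?,scc[7]=?)
step 3: low=(low[0]=0,low[1]=1,low[2]=1,low[3]=1,low[4]=?,low[5]=?,low[6]=?,low[7]=?); scc=(scc[0]=0,scc[1]=?,scc[2]=?,scc[3]=?,scc[4]=?,scc[5]=?,scc[6]=?,scc[7]=?)
step 4: low=(low[0]=0,low[1]=1,low[2]=1,low[3]=1,low[4]=?,low[5]=?,low[6]=?,low[7]=?); scc=(scc[0]=0,scc[1]=1,scc[2]=1,scc[3]=1,scc[4]=?,scc[5]=?,scc[6]=?,scc[7]=?)
step 5: low=(low[0]=0,low[1]=1,low[2]=1,low[3]=1,low[4]=4,low[5]=?,low[6]=?,low[7]=5); scc=(scc[0]=0,scc[1]=1,scc[2]=1,scc[3]=1,scc[4]=?,scc[5]=?,scc[6]=?,scc[7]=2)
step 6: low=(low[0]=0,low[1]=1,low[2]=1,low[3]=1,low[4]=4,low[5]=?,low[6]=?,low[7]=5); scc=(scc[0]=0,scc[1]=1,scc[2]=1,scc[3]=1,scc[4]=3,scc[5]=?,scc[6]=?,scc[7]=2)
step 7: low=(low[0]=0,low[1]=1,low[2]=1,low[3]=1,low[4]=4,low[5]=6,low[6]=7,low[7]=5); scc=(scc[0]=0,scc[1]=1,scc[2]=1,scc[3]=1,scc[4]=3,scc[5]=?,scc[6]=4,scc[7]=2)
step 8: low=(low[0]=0,low[1]=1,low[2]=1,low[3]=1,low[4]=4,low[5]=6,low[6]=7,low[7]=5); scc=(scc[0]=0,scc[1]=1,scc[2]=1,scc[3]=1,scc[4]=3,scc[5]=5,scc[6]=4,scc[7]=2)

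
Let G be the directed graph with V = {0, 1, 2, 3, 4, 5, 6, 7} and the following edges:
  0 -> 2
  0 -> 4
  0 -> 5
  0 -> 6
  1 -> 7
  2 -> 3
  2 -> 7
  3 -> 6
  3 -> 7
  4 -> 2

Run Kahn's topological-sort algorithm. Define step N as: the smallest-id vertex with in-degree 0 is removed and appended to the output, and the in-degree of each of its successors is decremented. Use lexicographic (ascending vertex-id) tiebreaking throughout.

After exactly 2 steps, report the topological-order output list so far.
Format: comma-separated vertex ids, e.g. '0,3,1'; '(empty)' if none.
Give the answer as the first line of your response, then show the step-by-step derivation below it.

0,1

step 1: output 0; order=[0]; indeg=(0,0,1,1,0,0,1,3)
step 2: output 1; order=[0,1]; indeg=(0,0,1,1,0,0,1,2)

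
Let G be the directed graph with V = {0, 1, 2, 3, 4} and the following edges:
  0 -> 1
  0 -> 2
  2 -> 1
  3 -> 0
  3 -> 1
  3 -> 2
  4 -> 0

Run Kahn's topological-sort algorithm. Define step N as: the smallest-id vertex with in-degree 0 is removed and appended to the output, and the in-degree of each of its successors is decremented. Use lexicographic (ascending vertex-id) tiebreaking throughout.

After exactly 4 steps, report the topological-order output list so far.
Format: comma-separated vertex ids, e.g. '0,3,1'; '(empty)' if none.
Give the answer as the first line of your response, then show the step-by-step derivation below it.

3,4,0,2

step 1: output 3; order=[3]; indeg=(1,2,1,0,0)
step 2: output 4; order=[3,4]; indeg=(0,2,1,0,0)
step 3: output 0; order=[3,4,0]; indeg=(0,1,0,0,0)
step 4: output 2; order=[3,4,0,2]; indeg=(0,0,0,0,0)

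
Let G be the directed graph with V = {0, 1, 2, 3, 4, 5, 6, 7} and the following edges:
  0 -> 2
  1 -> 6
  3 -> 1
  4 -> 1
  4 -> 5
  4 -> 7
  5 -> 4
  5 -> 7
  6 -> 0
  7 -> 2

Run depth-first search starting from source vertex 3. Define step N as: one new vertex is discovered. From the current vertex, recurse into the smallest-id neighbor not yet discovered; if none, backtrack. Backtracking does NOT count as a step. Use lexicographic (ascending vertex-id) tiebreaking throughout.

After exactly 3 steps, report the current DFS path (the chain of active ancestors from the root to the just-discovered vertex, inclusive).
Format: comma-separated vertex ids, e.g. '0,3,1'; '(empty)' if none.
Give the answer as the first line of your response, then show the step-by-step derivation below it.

3,1,6

step 1: discover 3; path=3; order=3
step 2: discover 1; path=3>1; order=3,1
step 3: discover 6; path=3>1>6; order=3,1,6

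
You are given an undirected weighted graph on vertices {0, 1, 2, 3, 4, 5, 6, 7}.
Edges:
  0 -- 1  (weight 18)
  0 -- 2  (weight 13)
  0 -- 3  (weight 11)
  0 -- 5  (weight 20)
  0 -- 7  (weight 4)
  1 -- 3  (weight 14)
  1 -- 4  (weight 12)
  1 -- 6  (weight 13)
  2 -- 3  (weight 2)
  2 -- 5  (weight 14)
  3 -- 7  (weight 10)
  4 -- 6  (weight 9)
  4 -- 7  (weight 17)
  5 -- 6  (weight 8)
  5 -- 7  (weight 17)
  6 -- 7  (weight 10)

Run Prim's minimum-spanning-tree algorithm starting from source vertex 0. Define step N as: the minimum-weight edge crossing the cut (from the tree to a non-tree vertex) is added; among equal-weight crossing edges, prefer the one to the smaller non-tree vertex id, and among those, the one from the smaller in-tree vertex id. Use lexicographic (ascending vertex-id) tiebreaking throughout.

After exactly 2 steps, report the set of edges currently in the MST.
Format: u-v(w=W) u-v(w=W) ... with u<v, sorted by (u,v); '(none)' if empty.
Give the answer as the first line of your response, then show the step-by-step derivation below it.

0-7(w=4) 3-7(w=10)

step 1: add edge 0-7 (w=4); MST = {0-7(w=4)}
step 2: add edge 3-7 (w=10); MST = {0-7(w=4) 3-7(w=10)}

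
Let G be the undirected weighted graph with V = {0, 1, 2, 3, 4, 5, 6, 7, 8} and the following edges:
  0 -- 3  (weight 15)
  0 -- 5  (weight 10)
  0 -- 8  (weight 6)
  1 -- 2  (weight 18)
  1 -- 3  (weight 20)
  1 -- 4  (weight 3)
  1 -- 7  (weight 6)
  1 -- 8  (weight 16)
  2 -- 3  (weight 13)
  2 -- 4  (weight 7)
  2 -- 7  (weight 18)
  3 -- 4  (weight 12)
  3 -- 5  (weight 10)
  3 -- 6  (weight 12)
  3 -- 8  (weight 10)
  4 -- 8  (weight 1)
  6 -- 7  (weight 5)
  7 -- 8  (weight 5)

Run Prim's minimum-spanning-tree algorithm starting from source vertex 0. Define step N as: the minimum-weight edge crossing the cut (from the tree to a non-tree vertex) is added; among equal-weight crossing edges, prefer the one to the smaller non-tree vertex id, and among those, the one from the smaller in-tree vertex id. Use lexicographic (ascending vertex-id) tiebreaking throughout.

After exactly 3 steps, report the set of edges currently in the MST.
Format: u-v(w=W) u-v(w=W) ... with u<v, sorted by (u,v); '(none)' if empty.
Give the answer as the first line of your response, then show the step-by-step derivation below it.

0-8(w=6) 1-4(w=3) 4-8(w=1)

step 1: add edge 0-8 (w=6); MST = {0-8(w=6)}
step 2: add edge 4-8 (w=1); MST = {0-8(w=6) 4-8(w=1)}
step 3: add edge 1-4 (w=3); MST = {0-8(w=6) 1-4(w=3) 4-8(w=1)}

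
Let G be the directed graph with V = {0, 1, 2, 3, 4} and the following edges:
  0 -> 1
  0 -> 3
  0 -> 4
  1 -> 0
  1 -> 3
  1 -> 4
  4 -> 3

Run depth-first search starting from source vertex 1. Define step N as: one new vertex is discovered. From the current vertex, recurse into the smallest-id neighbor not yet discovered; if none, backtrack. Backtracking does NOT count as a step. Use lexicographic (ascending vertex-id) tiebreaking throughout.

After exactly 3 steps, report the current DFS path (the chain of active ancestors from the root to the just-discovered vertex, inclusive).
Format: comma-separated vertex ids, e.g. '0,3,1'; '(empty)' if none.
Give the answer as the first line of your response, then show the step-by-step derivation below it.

1,0,3

step 1: discover 1; path=1; order=1
step 2: discover 0; path=1>0; order=1,0
step 3: discover 3; path=1>0>3; order=1,0,3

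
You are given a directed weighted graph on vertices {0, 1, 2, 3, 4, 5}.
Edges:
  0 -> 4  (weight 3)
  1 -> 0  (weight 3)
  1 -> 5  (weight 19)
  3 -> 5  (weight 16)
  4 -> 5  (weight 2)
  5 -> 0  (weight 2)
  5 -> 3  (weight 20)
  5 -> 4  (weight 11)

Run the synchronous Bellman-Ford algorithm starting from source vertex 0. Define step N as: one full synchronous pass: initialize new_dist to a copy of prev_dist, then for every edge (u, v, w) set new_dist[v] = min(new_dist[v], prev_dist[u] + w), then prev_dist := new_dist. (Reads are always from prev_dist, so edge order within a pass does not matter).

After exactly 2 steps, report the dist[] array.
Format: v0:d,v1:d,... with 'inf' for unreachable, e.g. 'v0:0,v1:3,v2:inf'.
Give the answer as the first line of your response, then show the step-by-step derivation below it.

v0:0,v1:inf,v2:inf,v3:inf,v4:3,v5:5

step 1: dist = v0:0,v1:inf,v2:inf,v3:inf,v4:3,v5:inf
step 2: dist = v0:0,v1:inf,v2:inf,v3:inf,v4:3,v5:5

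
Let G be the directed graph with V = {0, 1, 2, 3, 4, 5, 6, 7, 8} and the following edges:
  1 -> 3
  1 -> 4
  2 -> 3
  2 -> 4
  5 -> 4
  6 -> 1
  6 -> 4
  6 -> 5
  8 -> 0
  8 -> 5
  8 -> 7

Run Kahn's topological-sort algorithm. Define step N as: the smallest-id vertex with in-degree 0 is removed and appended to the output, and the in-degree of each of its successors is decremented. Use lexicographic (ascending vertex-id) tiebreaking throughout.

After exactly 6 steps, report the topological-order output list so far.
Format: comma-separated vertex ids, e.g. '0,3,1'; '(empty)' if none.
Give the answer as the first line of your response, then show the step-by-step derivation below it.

2,6,1,3,8,0

step 1: output 2; order=[2]; indeg=(1,1,0,1,3,2,0,1,0)
step 2: output 6; order=[2,6]; indeg=(1,0,0,1,2,1,0,1,0)
step 3: output 1; order=[2,6,1]; indeg=(1,0,0,0,1,1,0,1,0)
step 4: output 3; order=[2,6,1,3]; indeg=(1,0,0,0,1,1,0,1,0)
step 5: output 8; order=[2,6,1,3,8]; indeg=(0,0,0,0,1,0,0,0,0)
step 6: output 0; order=[2,6,1,3,8,0]; indeg=(0,0,0,0,1,0,0,0,0)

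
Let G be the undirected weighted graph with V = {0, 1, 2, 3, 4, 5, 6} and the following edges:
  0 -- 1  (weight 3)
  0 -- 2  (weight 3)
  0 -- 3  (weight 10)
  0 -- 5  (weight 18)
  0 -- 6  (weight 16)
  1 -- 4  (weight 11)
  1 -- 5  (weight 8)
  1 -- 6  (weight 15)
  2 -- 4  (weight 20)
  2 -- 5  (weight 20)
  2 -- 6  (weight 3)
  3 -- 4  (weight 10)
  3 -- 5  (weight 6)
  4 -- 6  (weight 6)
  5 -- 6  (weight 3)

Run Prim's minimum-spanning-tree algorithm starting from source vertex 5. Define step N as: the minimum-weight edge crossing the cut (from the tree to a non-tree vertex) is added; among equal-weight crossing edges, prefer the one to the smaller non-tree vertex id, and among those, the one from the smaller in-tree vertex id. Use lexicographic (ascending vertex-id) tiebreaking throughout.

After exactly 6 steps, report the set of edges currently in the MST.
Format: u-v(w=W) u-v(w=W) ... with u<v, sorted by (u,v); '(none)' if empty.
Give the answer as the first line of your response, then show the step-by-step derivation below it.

0-1(w=3) 0-2(w=3) 2-6(w=3) 3-5(w=6) 4-6(w=6) 5-6(w=3)

step 1: add edge 5-6 (w=3); MST = {5-6(w=3)}
step 2: add edge 2-6 (w=3); MST = {2-6(w=3) 5-6(w=3)}
step 3: add edge 0-2 (w=3); MST = {0-2(w=3) 2-6(w=3) 5-6(w=3)}
step 4: add edge 0-1 (w=3); MST = {0-1(w=3) 0-2(w=3) 2-6(w=3) 5-6(w=3)}
step 5: add edge 3-5 (w=6); MST = {0-1(w=3) 0-2(w=3) 2-6(w=3) 3-5(w=6) 5-6(w=3)}
step 6: add edge 4-6 (w=6); MST = {0-1(w=3) 0-2(w=3) 2-6(w=3) 3-5(w=6) 4-6(w=6) 5-6(w=3)}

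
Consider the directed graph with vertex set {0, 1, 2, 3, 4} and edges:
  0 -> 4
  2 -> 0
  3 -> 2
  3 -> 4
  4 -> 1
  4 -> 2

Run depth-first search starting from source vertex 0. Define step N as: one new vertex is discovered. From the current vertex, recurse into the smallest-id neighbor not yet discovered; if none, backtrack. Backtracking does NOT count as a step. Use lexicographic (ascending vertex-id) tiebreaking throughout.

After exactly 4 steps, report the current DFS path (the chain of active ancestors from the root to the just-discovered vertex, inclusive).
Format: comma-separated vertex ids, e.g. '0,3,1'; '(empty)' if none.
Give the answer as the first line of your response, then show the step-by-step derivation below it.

0,4,2

step 1: discover 0; path=0; order=0
step 2: discover 4; path=0>4; order=0,4
step 3: discover 1; path=0>4>1; order=0,4,1
step 4: discover 2; path=0>4>2; order=0,4,1,2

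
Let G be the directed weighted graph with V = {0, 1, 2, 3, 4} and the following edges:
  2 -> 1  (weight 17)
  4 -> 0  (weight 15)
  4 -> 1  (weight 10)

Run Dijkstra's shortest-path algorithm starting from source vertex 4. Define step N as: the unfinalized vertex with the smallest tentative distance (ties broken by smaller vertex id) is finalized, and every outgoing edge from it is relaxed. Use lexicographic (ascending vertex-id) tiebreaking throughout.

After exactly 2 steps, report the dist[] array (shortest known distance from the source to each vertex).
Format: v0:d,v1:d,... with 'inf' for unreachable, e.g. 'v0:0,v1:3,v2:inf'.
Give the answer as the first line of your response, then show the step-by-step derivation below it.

v0:15,v1:10,v2:inf,v3:inf,v4:0

step 1: dist = v0:15,v1:10,v2:inf,v3:inf,v4:0
step 2: dist = v0:15,v1:10,v2:inf,v3:inf,v4:0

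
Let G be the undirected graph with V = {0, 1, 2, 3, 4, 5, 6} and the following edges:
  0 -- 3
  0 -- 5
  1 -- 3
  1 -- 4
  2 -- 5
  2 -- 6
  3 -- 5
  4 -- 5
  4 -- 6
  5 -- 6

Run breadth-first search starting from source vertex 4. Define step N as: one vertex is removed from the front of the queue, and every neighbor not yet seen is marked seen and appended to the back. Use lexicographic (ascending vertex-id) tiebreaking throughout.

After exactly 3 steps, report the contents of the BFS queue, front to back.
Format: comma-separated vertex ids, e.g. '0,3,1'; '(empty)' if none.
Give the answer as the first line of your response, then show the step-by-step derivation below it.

6,3,0,2

step 1: dequeue 4; queue=[1,5,6]; order=4
step 2: dequeue 1; queue=[5,6,3]; order=4,1
step 3: dequeue 5; queue=[6,3,0,2]; order=4,1,5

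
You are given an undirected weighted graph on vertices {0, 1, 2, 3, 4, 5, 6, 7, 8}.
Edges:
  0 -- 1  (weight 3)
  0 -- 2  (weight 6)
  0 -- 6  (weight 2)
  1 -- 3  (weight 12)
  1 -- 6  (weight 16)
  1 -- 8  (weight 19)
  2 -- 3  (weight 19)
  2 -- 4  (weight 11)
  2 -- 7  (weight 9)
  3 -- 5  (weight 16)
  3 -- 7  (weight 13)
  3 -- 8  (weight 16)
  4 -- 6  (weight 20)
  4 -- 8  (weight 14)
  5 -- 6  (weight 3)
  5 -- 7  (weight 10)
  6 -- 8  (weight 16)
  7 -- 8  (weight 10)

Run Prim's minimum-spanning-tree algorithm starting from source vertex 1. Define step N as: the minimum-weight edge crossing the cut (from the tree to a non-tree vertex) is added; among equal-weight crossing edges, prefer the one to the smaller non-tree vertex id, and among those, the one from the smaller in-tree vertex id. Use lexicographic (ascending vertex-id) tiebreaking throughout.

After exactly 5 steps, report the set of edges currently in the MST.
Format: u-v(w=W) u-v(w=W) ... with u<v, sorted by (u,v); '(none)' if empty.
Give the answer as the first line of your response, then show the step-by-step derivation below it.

0-1(w=3) 0-2(w=6) 0-6(w=2) 2-7(w=9) 5-6(w=3)

step 1: add edge 0-1 (w=3); MST = {0-1(w=3)}
step 2: add edge 0-6 (w=2); MST = {0-1(w=3) 0-6(w=2)}
step 3: add edge 5-6 (w=3); MST = {0-1(w=3) 0-6(w=2) 5-6(w=3)}
step 4: add edge 0-2 (w=6); MST = {0-1(w=3) 0-2(w=6) 0-6(w=2) 5-6(w=3)}
step 5: add edge 2-7 (w=9); MST = {0-1(w=3) 0-2(w=6) 0-6(w=2) 2-7(w=9) 5-6(w=3)}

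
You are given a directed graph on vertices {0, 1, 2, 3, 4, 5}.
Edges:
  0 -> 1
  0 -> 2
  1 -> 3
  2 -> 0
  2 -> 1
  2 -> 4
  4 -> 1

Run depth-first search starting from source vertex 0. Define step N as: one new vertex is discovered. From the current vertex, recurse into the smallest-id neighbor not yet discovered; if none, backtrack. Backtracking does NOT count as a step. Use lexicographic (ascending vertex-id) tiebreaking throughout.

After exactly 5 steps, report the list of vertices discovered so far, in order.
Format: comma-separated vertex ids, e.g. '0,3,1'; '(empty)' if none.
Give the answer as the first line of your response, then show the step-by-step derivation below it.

0,1,3,2,4

step 1: discover 0; path=0; order=0
step 2: discover 1; path=0>1; order=0,1
step 3: discover 3; path=0>1>3; order=0,1,3
step 4: discover 2; path=0>2; order=0,1,3,2
step 5: discover 4; path=0>2>4; order=0,1,3,2,4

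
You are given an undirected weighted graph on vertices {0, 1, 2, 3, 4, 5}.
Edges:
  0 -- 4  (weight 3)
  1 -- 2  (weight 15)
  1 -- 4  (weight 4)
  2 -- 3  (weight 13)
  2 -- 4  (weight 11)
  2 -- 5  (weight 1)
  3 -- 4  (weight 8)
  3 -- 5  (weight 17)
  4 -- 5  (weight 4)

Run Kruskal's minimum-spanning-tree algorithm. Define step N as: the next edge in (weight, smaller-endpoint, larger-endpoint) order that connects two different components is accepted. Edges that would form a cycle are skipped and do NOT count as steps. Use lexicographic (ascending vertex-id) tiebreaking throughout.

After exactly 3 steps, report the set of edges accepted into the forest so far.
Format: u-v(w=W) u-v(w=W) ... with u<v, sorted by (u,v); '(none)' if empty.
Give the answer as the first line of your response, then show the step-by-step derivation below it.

0-4(w=3) 1-4(w=4) 2-5(w=1)

step 1: add edge 2-5 (w=1); MST = {2-5(w=1)}
step 2: add edge 0-4 (w=3); MST = {0-4(w=3) 2-5(w=1)}
step 3: add edge 1-4 (w=4); MST = {0-4(w=3) 1-4(w=4) 2-5(w=1)}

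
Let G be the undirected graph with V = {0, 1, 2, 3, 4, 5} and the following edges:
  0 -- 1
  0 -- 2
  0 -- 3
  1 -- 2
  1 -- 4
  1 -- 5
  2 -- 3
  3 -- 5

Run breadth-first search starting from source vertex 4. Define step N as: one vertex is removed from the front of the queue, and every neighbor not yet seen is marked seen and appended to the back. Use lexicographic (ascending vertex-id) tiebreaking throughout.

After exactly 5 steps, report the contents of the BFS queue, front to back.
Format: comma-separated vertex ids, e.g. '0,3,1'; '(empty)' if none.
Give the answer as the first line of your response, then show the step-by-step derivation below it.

3

step 1: dequeue 4; queue=[1]; order=4
step 2: dequeue 1; queue=[0,2,5]; order=4,1
step 3: dequeue 0; queue=[2,5,3]; order=4,1,0
step 4: dequeue 2; queue=[5,3]; order=4,1,0,2
step 5: dequeue 5; queue=[3]; order=4,1,0,2,5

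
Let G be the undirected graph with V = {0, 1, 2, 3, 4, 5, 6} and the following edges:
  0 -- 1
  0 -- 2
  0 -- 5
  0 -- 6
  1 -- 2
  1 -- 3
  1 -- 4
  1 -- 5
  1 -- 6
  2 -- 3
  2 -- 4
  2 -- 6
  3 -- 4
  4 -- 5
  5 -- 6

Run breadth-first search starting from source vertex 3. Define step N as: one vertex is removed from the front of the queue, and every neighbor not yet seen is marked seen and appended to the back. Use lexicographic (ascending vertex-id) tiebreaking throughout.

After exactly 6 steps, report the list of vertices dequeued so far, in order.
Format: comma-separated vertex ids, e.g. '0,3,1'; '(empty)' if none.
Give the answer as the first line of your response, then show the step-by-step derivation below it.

3,1,2,4,0,5

step 1: dequeue 3; queue=[1,2,4]; order=3
step 2: dequeue 1; queue=[2,4,0,5,6]; order=3,1
step 3: dequeue 2; queue=[4,0,5,6]; order=3,1,2
step 4: dequeue 4; queue=[0,5,6]; order=3,1,2,4
step 5: dequeue 0; queue=[5,6]; order=3,1,2,4,0
step 6: dequeue 5; queue=[6]; order=3,1,2,4,0,5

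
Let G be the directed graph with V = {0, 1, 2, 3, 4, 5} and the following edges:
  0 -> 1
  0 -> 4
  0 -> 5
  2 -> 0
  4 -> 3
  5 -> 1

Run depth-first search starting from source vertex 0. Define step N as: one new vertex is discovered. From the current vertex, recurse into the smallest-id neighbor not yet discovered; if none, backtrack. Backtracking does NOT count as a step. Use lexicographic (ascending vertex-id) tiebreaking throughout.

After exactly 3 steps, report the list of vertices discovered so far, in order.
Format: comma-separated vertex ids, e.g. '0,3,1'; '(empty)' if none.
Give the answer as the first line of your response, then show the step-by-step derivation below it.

0,1,4

step 1: discover 0; path=0; order=0
step 2: discover 1; path=0>1; order=0,1
step 3: discover 4; path=0>4; order=0,1,4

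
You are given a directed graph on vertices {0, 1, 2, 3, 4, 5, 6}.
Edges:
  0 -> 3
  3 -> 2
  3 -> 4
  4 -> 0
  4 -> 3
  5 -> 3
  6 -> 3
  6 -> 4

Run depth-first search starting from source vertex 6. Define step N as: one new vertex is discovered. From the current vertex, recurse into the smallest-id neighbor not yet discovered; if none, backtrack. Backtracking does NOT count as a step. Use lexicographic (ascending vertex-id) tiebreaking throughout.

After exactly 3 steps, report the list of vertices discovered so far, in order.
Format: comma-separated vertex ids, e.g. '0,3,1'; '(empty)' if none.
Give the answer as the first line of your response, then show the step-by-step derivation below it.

6,3,2

step 1: discover 6; path=6; order=6
step 2: discover 3; path=6>3; order=6,3
step 3: discover 2; path=6>3>2; order=6,3,2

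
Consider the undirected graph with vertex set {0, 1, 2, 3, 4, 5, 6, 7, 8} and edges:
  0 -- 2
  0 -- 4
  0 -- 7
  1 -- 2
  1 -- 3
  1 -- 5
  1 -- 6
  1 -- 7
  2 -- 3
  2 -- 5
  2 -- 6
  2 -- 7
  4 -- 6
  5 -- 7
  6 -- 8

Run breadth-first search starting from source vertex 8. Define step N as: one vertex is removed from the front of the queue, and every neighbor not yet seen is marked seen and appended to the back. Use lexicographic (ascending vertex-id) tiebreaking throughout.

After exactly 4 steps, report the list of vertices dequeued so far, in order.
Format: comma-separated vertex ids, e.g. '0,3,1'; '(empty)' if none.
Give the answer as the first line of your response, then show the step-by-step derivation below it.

8,6,1,2

step 1: dequeue 8; queue=[6]; order=8
step 2: dequeue 6; queue=[1,2,4]; order=8,6
step 3: dequeue 1; queue=[2,4,3,5,7]; order=8,6,1
step 4: dequeue 2; queue=[4,3,5,7,0]; order=8,6,1,2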